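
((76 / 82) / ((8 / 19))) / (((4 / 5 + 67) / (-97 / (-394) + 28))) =20087845 / 21904824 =0.92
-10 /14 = -5 /7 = -0.71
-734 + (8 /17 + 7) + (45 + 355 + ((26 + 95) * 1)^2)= 243346 /17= 14314.47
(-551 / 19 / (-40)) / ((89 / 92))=667 / 890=0.75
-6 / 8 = -3 / 4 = -0.75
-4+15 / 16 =-49 / 16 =-3.06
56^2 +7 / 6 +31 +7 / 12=12675 / 4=3168.75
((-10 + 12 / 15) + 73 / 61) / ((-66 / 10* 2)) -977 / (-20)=1991111 / 40260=49.46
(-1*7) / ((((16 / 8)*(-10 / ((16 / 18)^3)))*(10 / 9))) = 448 / 2025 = 0.22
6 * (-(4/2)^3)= -48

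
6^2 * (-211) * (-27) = 205092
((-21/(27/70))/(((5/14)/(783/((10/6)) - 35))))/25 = -2982728/1125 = -2651.31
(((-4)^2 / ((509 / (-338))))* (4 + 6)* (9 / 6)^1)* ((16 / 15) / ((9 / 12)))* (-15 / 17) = 1730560 / 8653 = 200.00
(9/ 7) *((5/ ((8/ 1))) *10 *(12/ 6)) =225/ 14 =16.07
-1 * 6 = -6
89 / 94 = 0.95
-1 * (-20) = 20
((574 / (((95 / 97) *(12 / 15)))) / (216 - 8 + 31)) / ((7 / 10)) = 19885 / 4541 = 4.38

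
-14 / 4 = -7 / 2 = -3.50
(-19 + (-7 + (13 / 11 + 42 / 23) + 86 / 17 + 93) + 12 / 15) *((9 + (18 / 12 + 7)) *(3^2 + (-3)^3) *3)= -308356146 / 4301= -71694.06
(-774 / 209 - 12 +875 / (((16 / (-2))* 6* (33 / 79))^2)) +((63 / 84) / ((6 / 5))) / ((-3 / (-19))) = -456152527 / 47672064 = -9.57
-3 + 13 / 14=-29 / 14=-2.07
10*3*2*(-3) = -180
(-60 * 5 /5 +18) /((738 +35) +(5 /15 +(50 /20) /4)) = -1008 /18575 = -0.05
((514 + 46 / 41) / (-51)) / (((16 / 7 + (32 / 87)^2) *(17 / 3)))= -69937560 / 94993433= -0.74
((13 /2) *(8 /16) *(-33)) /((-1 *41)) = 429 /164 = 2.62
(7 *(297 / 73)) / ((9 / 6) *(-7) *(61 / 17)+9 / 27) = -212058 / 278057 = -0.76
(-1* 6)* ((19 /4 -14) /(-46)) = -111 /92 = -1.21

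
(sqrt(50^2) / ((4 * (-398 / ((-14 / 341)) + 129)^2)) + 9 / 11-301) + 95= -21343151861541 / 104020678168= -205.18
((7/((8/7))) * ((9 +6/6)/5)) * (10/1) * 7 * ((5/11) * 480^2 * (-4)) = -3951360000/11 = -359214545.45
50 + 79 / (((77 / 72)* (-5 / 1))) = 13562 / 385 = 35.23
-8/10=-4/5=-0.80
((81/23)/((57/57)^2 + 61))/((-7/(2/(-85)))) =81/424235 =0.00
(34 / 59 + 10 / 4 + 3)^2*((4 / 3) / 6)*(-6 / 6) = -57121 / 6962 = -8.20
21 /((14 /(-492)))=-738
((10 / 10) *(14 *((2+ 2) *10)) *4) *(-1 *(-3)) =6720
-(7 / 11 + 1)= -18 / 11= -1.64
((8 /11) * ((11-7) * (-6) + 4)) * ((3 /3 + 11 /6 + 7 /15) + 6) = -135.27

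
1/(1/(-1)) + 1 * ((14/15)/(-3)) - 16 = -779/45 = -17.31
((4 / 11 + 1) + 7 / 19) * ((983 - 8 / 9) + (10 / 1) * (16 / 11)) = 35718178 / 20691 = 1726.27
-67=-67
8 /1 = 8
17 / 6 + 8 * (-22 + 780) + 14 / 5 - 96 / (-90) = 60707 / 10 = 6070.70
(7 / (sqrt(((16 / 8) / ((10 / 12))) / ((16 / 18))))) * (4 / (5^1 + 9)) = 2 * sqrt(30) / 9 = 1.22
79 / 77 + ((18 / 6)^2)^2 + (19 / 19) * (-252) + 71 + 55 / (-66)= -46111 / 462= -99.81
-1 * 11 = -11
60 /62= 0.97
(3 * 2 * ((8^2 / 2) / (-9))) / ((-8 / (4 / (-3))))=-32 / 9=-3.56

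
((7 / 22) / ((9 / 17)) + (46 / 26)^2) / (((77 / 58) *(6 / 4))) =7241474 / 3864861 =1.87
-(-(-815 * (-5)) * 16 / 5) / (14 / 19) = 123880 / 7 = 17697.14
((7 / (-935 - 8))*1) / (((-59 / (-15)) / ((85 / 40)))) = -1785 / 445096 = -0.00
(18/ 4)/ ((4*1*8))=9/ 64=0.14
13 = 13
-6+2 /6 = -5.67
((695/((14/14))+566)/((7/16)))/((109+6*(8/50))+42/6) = 24.64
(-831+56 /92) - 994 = -1824.39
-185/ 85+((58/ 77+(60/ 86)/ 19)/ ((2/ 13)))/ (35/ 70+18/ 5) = -40518873/ 43847573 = -0.92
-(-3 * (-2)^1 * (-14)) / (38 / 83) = 3486 / 19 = 183.47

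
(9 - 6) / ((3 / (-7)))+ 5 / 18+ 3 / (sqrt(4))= -5.22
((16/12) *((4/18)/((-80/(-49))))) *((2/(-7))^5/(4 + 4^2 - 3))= -16/787185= -0.00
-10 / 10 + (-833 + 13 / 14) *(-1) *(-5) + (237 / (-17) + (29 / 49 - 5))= -6963391 / 1666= -4179.71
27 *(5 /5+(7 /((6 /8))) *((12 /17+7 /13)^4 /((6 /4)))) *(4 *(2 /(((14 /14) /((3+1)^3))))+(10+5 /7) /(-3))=3648767210576133 /16698102967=218513.88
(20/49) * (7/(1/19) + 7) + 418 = 3326/7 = 475.14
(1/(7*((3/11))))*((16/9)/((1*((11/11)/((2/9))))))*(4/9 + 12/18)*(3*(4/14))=7040/35721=0.20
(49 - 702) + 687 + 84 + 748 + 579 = 1445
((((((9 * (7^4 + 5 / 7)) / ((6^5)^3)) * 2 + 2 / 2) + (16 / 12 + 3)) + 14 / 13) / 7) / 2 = 423263238071 / 924406898688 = 0.46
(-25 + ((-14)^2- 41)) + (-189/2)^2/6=12947/8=1618.38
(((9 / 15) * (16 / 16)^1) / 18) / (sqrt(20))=sqrt(5) / 300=0.01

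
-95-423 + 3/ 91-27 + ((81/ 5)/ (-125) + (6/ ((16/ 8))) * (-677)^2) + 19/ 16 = 1250743212689/ 910000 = 1374443.09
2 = 2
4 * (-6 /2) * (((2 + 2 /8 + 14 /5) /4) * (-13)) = 3939 /20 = 196.95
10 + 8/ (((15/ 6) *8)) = 52/ 5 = 10.40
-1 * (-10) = 10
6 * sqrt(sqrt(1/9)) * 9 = 18 * sqrt(3) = 31.18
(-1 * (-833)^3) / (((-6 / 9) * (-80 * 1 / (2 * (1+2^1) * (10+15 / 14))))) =23037808689 / 32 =719931521.53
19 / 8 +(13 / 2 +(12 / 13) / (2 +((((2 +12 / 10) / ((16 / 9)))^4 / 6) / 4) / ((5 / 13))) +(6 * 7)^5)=1066025452558981 / 8156824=130691241.17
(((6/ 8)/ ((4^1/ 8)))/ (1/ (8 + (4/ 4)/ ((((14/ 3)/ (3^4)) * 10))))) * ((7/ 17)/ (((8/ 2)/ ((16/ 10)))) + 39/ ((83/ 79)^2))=518.37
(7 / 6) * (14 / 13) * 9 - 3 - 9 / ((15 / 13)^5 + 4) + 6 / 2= 286507128 / 29179111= 9.82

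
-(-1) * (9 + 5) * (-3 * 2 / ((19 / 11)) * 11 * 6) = -60984 / 19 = -3209.68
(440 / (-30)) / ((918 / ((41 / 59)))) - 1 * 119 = -9668819 / 81243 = -119.01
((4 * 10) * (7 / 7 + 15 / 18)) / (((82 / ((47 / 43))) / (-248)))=-1282160 / 5289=-242.42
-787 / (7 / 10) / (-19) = 7870 / 133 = 59.17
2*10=20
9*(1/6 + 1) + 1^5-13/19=411/38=10.82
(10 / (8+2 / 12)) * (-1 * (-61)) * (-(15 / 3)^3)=-457500 / 49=-9336.73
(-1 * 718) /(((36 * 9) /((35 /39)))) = -12565 /6318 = -1.99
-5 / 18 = -0.28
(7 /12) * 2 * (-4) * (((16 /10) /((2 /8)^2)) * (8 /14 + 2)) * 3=-4608 /5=-921.60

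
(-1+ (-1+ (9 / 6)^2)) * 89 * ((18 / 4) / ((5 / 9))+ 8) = 14329 / 40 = 358.22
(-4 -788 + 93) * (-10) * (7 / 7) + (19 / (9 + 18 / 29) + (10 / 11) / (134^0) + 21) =21525610 / 3069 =7013.88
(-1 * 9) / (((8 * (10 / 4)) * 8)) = -9 / 160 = -0.06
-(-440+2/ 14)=3079/ 7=439.86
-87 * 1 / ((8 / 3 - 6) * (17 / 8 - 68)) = -1044 / 2635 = -0.40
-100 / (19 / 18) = -94.74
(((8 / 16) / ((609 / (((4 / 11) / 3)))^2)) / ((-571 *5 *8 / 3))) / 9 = -1 / 3459312788085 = -0.00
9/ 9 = 1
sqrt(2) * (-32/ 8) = -5.66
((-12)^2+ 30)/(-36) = -4.83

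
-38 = -38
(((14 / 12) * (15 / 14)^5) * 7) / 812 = 253125 / 17825024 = 0.01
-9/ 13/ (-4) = 9/ 52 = 0.17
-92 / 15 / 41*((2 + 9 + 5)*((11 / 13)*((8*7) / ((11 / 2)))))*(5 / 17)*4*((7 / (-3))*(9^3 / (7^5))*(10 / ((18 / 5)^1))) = 21196800 / 3107923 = 6.82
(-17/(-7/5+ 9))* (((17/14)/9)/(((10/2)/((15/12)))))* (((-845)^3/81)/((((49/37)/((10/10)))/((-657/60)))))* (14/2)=-470969251312625/14478912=-32527944.87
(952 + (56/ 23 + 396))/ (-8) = -7765/ 46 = -168.80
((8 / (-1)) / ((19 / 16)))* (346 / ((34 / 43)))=-952192 / 323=-2947.96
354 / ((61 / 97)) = 34338 / 61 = 562.92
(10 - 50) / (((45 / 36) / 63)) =-2016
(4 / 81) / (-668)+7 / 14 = 13525 / 27054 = 0.50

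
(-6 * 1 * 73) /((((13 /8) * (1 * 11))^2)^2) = -1794048 /418161601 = -0.00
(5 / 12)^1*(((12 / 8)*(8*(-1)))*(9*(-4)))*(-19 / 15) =-228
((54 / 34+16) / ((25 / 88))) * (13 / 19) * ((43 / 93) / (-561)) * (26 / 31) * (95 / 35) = -34765328 / 437423175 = -0.08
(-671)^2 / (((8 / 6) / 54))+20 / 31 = 1130555191 / 62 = 18234761.15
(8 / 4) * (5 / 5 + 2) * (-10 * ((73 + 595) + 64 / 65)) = -521808 / 13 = -40139.08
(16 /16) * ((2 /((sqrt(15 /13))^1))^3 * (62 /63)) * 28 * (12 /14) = 51584 * sqrt(195) /4725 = 152.45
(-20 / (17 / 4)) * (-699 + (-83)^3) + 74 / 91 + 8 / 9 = 37509306418 / 13923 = 2694053.47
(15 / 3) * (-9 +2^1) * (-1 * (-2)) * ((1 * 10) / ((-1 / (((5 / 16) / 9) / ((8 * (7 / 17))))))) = 2125 / 288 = 7.38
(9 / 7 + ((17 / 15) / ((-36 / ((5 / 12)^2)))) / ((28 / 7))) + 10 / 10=994733 / 435456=2.28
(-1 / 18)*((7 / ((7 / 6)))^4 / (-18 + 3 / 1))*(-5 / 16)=-3 / 2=-1.50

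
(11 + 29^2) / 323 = 852 / 323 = 2.64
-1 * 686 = -686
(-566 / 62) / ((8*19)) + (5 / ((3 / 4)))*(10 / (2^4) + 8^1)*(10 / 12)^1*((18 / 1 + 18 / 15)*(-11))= -47685723 / 4712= -10120.06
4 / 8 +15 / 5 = 7 / 2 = 3.50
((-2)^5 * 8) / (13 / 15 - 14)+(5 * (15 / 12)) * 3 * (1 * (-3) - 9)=-40485 / 197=-205.51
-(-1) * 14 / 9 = 14 / 9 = 1.56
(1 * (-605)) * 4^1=-2420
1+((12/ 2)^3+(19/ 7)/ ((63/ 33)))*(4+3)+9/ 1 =32171/ 21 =1531.95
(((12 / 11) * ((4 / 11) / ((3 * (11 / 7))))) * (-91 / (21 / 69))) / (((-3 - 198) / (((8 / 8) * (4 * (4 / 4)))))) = 133952 / 267531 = 0.50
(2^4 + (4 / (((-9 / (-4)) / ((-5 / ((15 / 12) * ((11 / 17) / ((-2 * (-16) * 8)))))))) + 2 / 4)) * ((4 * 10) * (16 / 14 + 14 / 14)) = -55378900 / 231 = -239735.50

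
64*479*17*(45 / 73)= 321258.08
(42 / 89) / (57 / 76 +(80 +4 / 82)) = 328 / 56159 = 0.01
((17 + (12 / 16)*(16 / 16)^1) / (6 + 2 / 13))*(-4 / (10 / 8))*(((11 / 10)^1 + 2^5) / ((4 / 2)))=-305513 / 2000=-152.76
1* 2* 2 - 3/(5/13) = -19/5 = -3.80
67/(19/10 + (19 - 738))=-670/7171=-0.09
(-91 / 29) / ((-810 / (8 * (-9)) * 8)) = -91 / 2610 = -0.03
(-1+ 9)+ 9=17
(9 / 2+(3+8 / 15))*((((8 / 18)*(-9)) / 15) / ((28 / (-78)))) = 3133 / 525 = 5.97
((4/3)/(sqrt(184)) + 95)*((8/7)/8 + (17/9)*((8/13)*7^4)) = 2285869*sqrt(46)/56511 + 217157555/819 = 265423.98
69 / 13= 5.31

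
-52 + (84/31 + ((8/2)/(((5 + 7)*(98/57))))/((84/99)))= -4173395/85064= -49.06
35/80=7/16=0.44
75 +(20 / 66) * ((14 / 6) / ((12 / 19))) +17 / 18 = 22888 / 297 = 77.06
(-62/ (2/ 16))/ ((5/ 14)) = -6944/ 5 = -1388.80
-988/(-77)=988/77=12.83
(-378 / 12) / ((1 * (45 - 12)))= -21 / 22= -0.95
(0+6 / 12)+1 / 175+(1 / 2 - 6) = -874 / 175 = -4.99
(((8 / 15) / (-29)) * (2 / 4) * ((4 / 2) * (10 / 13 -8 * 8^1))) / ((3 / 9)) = 6576 / 1885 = 3.49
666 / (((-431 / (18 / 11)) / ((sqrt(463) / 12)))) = -999 * sqrt(463) / 4741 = -4.53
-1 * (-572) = 572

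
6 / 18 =1 / 3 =0.33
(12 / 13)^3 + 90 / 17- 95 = -3321049 / 37349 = -88.92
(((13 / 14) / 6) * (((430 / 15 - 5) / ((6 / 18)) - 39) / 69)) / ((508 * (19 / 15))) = 130 / 1165479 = 0.00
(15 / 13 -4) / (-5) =37 / 65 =0.57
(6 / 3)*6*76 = 912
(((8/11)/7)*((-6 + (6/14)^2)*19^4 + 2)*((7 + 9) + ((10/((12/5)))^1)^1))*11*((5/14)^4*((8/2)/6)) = -2808817391875/14823774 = -189480.59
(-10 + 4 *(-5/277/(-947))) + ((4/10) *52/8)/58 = -757309153/76072510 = -9.96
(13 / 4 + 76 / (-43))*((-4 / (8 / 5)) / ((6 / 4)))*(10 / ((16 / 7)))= -10.81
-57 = -57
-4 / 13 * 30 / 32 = -0.29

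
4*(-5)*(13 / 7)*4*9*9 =-84240 / 7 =-12034.29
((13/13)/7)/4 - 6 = -167/28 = -5.96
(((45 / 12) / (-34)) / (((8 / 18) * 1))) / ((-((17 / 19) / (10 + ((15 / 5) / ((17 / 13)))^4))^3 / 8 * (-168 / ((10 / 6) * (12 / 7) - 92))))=375760824847980804008142795 / 4768796803815353111138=78795.73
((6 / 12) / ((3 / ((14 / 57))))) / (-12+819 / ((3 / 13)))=7 / 604827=0.00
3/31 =0.10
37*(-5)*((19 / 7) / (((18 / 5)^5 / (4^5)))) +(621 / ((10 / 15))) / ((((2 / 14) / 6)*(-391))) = -6678596443 / 7026831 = -950.44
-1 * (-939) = 939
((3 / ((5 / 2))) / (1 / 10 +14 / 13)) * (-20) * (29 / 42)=-15080 / 1071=-14.08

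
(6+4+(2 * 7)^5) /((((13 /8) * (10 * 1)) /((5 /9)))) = 717112 /39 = 18387.49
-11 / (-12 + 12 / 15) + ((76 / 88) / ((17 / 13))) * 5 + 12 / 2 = 10.28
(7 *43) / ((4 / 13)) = 3913 / 4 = 978.25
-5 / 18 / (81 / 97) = -485 / 1458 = -0.33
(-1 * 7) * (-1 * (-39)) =-273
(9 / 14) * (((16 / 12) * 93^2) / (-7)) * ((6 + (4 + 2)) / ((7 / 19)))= -11831832 / 343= -34495.14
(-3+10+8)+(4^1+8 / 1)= 27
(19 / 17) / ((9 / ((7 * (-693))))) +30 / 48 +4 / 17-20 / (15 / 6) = -82899 / 136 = -609.55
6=6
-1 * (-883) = 883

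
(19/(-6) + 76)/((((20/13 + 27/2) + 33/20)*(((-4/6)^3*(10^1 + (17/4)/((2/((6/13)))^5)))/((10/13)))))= -1.13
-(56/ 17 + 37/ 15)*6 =-2938/ 85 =-34.56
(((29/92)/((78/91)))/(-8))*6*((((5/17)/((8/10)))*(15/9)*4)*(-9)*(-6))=-228375/6256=-36.50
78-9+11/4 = 287/4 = 71.75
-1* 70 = -70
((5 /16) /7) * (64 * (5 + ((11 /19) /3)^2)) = 46760 /3249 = 14.39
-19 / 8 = -2.38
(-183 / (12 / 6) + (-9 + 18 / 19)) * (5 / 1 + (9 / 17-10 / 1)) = 7566 / 17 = 445.06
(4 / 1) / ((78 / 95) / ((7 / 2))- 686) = -1330 / 228017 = -0.01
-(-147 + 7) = 140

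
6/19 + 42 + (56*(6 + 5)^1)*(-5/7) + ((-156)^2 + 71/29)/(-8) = -15163477/4408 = -3439.99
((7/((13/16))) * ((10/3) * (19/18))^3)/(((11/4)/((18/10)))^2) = 61456640/382239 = 160.78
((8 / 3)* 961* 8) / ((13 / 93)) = 1906624 / 13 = 146663.38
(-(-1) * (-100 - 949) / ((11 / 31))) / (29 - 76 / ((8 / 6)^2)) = 130076 / 605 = 215.00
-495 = -495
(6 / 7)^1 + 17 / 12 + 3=443 / 84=5.27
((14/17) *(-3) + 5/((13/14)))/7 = 92/221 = 0.42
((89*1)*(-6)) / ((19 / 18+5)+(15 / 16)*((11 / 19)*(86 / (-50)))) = -7305120 / 70069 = -104.26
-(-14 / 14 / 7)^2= -1 / 49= -0.02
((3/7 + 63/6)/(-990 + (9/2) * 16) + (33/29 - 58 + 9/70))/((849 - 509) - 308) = -98737/55680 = -1.77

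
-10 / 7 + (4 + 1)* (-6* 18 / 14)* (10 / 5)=-550 / 7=-78.57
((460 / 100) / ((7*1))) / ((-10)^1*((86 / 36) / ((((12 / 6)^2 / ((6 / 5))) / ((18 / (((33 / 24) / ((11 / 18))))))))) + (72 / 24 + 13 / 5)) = -69 / 5432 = -0.01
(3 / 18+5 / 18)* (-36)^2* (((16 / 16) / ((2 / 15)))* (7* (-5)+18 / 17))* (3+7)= -24926400 / 17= -1466258.82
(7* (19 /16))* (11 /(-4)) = -22.86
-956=-956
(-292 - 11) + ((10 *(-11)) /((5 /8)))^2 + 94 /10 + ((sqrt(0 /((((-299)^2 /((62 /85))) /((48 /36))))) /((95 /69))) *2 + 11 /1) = 153467 /5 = 30693.40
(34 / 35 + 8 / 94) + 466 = 768308 / 1645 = 467.06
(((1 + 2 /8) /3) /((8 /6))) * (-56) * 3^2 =-315 /2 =-157.50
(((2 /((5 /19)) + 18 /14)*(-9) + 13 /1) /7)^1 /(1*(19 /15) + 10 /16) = -56256 /11123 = -5.06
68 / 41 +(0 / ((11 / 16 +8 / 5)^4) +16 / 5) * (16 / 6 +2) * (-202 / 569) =-1274788 / 349935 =-3.64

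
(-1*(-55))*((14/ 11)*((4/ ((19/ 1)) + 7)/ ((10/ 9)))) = 8631/ 19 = 454.26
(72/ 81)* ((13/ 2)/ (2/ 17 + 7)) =884/ 1089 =0.81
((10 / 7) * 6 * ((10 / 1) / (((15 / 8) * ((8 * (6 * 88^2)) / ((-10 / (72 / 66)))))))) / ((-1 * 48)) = 25 / 1064448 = 0.00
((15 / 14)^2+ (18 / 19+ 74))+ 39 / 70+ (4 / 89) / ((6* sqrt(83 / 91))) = 2* sqrt(7553) / 22161+ 1427269 / 18620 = 76.66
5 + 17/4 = 37/4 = 9.25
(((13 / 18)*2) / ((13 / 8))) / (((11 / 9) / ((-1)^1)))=-8 / 11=-0.73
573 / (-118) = -573 / 118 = -4.86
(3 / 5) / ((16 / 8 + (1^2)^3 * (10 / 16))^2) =64 / 735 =0.09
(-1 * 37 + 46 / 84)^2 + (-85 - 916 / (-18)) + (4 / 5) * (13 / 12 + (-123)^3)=-1457650107 / 980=-1487398.07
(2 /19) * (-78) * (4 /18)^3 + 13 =59605 /4617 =12.91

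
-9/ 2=-4.50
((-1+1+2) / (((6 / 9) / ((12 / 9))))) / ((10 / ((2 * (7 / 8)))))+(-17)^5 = -14198563 / 10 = -1419856.30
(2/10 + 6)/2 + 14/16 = 159/40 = 3.98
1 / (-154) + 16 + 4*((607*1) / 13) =405931 / 2002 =202.76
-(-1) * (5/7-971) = -6792/7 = -970.29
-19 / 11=-1.73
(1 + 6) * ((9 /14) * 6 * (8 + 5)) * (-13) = -4563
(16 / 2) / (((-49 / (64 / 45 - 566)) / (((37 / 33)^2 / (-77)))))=-278246512 / 184895865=-1.50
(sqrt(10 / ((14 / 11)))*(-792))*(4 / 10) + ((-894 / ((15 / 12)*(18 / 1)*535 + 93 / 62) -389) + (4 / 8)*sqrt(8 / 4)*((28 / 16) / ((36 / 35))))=-1584*sqrt(385) / 35 -1561355 / 4013 + 245*sqrt(2) / 288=-1275.88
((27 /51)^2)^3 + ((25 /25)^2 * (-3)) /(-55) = 101641962 /1327566295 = 0.08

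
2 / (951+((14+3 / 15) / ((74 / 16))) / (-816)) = 37740 / 17945299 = 0.00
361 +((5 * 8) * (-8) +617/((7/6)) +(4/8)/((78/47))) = 622613/1092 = 570.16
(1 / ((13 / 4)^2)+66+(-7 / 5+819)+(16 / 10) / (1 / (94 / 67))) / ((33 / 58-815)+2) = -969710932 / 889251805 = -1.09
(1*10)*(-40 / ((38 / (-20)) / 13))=52000 / 19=2736.84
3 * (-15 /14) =-45 /14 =-3.21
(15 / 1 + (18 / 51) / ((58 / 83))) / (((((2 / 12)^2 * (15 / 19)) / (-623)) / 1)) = -1085784336 / 2465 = -440480.46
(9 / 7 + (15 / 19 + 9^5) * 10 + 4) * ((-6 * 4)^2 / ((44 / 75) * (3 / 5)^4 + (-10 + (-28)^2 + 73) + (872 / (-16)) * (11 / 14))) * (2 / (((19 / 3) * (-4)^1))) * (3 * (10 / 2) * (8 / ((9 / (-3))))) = 1748863440000000 / 1309504757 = 1335515.15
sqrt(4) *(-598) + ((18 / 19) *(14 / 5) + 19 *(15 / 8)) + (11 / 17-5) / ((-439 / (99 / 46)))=-151025850101 / 130453240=-1157.70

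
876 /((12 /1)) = 73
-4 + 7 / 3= -5 / 3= -1.67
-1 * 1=-1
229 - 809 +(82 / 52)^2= -390399 / 676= -577.51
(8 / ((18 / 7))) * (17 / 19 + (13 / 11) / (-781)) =453600 / 163229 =2.78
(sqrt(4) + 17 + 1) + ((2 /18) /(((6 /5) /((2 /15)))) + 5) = 25.01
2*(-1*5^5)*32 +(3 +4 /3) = -599987 /3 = -199995.67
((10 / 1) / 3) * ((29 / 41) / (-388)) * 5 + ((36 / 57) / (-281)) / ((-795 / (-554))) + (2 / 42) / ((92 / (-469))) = -426612663347 / 1552996467420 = -0.27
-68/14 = -34/7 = -4.86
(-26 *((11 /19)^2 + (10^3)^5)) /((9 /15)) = -46930000000000015730 /1083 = -43333333333333347.86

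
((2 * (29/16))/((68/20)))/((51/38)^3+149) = 994555/141245843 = 0.01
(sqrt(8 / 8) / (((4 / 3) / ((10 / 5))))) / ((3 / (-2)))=-1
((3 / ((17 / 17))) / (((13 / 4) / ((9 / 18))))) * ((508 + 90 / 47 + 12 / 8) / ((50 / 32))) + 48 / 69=53316992 / 351325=151.76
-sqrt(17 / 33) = -0.72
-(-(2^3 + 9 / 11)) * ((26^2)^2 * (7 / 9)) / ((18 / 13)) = 2263595.48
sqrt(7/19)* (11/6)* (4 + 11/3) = 253* sqrt(133)/342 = 8.53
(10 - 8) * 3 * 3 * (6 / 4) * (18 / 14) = 243 / 7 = 34.71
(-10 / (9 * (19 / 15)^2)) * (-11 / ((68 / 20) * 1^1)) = 13750 / 6137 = 2.24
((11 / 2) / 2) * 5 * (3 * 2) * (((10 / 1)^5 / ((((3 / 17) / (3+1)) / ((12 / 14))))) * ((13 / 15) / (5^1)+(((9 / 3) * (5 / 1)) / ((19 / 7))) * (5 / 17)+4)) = 123617120000 / 133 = 929452030.08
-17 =-17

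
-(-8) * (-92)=-736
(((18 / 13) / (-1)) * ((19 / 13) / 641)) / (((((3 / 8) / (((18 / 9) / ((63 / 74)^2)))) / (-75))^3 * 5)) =106130.05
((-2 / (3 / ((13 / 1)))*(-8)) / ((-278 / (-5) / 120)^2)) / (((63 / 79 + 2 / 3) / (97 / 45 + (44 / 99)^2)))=31319392000 / 60339483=519.05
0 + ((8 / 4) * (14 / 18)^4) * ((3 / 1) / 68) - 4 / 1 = -295031 / 74358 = -3.97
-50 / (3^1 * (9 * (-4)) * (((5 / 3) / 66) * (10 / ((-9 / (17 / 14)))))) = -231 / 17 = -13.59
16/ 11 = 1.45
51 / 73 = 0.70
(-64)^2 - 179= 3917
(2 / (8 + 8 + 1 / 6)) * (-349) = -4188 / 97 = -43.18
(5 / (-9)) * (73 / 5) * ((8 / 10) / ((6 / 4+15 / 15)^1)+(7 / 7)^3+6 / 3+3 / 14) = -90301 / 3150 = -28.67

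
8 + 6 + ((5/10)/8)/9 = 2017/144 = 14.01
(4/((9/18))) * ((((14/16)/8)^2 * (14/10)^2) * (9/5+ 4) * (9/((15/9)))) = 1879983/320000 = 5.87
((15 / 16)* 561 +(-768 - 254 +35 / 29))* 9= -2066517 / 464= -4453.70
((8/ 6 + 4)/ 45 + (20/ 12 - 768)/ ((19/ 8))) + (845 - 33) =66076/ 135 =489.45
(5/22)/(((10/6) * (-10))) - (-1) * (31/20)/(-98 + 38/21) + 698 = 310177979/444400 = 697.97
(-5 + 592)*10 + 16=5886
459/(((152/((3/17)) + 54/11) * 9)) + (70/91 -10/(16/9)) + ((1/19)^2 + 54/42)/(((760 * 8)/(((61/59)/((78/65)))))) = -4.80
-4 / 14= -2 / 7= -0.29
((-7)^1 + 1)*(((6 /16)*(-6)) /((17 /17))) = 27 /2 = 13.50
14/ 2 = 7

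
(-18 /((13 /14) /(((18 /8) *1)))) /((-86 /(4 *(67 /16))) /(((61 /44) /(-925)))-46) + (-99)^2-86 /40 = 5865138821803 /598554580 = 9798.84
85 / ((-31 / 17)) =-1445 / 31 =-46.61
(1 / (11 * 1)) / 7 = 1 / 77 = 0.01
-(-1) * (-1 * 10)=-10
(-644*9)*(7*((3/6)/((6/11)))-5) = -8211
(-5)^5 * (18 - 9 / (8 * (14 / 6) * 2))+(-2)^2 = -6215177 / 112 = -55492.65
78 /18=13 /3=4.33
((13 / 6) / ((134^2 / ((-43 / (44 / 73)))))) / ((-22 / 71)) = 2897297 / 104288448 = 0.03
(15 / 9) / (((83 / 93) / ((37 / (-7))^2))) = 212195 / 4067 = 52.17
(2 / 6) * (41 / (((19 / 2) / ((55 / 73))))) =4510 / 4161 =1.08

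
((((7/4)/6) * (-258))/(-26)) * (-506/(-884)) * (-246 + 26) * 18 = -37695735/5746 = -6560.34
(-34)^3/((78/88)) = -1729376/39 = -44342.97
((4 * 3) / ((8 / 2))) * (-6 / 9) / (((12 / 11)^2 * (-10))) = 121 / 720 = 0.17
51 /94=0.54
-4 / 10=-2 / 5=-0.40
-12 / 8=-3 / 2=-1.50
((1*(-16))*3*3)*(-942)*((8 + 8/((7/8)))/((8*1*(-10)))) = -203472/7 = -29067.43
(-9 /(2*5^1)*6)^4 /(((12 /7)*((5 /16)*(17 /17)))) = 1587.24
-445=-445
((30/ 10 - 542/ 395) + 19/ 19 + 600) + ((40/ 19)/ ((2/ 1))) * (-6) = 4475322/ 7505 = 596.31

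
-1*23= -23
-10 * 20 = -200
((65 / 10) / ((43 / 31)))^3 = 65450827 / 636056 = 102.90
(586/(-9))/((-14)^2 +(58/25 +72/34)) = -124525/383337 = -0.32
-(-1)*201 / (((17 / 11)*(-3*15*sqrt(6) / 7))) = -5159*sqrt(6) / 1530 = -8.26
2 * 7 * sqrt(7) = 14 * sqrt(7) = 37.04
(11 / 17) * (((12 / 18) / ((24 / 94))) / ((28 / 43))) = 22231 / 8568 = 2.59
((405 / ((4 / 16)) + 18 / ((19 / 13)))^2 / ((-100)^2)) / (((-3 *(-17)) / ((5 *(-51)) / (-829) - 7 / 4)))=-383384631789 / 50875730000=-7.54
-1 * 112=-112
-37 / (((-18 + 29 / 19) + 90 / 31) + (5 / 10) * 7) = 43586 / 11863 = 3.67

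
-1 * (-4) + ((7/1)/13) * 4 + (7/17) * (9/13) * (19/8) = 929/136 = 6.83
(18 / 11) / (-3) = -6 / 11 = -0.55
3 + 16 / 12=13 / 3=4.33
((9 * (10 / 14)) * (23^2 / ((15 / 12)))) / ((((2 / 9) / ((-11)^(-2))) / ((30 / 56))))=642735 / 11858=54.20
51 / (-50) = -51 / 50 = -1.02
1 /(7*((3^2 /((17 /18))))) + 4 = 4553 /1134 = 4.01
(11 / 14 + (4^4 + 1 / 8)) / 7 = 14387 / 392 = 36.70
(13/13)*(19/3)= 19/3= 6.33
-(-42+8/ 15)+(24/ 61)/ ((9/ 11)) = 12794/ 305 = 41.95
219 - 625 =-406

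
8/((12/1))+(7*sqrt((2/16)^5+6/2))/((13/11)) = 2/3+77*sqrt(196610)/3328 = 10.93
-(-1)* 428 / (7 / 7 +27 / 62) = 26536 / 89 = 298.16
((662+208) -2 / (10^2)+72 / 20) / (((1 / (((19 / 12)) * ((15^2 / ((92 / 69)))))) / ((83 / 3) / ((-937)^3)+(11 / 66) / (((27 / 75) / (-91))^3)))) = -8038763714896273911873989 / 12793960933056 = -628324860217.95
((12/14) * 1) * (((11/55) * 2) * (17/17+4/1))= 12/7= 1.71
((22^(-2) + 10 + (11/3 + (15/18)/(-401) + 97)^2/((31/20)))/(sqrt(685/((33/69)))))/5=34.60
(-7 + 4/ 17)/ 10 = -23/ 34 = -0.68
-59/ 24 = -2.46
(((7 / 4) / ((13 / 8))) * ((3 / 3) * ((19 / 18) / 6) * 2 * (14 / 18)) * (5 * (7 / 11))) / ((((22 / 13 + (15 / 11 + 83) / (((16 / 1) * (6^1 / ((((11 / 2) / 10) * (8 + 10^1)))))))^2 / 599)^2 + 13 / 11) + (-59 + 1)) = -256862926952450000 / 15554812982739308127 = -0.02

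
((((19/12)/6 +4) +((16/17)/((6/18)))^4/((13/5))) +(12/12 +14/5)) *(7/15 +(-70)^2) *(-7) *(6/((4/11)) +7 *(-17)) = 268076458327863871/2345269680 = 114305173.78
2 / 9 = 0.22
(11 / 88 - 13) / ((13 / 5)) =-515 / 104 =-4.95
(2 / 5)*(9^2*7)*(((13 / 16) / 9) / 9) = 91 / 40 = 2.28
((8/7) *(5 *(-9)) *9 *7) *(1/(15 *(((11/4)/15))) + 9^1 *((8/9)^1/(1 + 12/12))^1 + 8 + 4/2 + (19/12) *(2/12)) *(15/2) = -7819875/22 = -355448.86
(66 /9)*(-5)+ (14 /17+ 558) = 26630 /51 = 522.16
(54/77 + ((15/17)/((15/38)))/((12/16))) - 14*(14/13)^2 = -8332286/663663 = -12.55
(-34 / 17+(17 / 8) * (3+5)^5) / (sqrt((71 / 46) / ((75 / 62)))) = 348150 * sqrt(151869) / 2201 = 61642.60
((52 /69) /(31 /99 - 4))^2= 2944656 /70476025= 0.04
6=6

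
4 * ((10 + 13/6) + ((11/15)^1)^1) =258/5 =51.60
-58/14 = -29/7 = -4.14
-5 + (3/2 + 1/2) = -3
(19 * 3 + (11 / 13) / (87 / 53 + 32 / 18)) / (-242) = -606909 / 2565563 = -0.24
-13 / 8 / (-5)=13 / 40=0.32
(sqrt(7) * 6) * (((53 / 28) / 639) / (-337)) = -0.00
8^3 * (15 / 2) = 3840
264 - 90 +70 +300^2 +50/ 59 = 90244.85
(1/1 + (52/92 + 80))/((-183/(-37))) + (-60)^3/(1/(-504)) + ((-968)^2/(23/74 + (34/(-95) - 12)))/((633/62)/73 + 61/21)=11227049182819150029188/103153317105801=108838469.74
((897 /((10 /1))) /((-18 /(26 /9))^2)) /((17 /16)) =404248 /185895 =2.17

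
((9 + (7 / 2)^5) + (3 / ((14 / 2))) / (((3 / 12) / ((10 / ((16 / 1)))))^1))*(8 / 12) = 119905 / 336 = 356.86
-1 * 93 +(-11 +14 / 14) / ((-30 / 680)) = 401 / 3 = 133.67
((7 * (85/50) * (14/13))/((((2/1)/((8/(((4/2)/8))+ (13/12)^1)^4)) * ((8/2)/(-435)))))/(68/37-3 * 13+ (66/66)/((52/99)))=3171821293944247/133968384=23675894.26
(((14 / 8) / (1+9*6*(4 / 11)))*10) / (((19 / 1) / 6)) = 1155 / 4313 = 0.27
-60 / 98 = -30 / 49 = -0.61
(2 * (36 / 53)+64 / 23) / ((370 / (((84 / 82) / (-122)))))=-53004 / 564013015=-0.00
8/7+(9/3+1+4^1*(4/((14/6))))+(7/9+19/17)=2126/153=13.90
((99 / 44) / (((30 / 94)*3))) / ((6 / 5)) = 47 / 24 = 1.96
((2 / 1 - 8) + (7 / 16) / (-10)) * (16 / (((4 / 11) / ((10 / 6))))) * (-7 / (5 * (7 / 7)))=620.49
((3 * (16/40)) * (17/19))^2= 10404/9025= 1.15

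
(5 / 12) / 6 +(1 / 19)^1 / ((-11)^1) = 973 / 15048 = 0.06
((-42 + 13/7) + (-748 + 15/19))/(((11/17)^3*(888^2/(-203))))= 2486651081/3323581536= 0.75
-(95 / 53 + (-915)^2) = -44373020 / 53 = -837226.79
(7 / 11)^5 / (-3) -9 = -4365184 / 483153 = -9.03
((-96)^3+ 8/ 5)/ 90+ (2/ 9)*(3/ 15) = -2211826/ 225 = -9830.34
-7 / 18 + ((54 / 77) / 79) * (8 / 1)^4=3938731 / 109494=35.97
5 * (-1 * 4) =-20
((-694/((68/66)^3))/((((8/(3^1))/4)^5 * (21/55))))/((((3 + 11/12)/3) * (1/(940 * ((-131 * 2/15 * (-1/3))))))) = -7277635471095/137564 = -52903633.73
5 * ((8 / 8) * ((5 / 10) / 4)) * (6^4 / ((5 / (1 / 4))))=81 / 2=40.50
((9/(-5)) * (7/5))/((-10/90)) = 567/25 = 22.68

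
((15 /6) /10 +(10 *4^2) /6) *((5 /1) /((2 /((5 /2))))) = 8075 /48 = 168.23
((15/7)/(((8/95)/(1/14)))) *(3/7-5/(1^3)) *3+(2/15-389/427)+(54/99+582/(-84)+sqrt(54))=-221553823/6904590+3 *sqrt(6)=-24.74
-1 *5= -5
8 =8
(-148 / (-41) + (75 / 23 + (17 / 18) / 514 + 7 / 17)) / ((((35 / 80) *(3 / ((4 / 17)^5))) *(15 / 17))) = 0.00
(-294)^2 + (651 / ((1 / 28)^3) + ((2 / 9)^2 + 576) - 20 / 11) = 12810586148 / 891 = 14377762.23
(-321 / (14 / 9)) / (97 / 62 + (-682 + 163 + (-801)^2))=-89559 / 278230267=-0.00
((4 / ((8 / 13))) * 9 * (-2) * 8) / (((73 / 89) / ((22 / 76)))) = -458172 / 1387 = -330.33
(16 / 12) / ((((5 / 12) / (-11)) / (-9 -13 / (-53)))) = 81664 / 265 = 308.17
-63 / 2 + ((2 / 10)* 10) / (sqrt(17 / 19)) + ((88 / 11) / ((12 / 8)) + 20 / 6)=-137 / 6 + 2* sqrt(323) / 17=-20.72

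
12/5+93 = 477/5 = 95.40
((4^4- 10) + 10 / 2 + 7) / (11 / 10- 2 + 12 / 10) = 860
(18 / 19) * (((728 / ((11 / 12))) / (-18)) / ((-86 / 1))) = 4368 / 8987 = 0.49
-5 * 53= -265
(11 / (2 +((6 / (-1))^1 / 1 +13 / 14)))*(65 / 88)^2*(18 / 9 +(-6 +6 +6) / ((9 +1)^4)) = -11833549 / 3027200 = -3.91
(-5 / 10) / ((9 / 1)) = -1 / 18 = -0.06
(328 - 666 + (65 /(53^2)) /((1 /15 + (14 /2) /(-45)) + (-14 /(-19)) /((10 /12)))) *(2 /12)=-56.33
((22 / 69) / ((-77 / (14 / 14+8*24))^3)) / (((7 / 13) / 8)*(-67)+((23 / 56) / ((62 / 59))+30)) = -92710079072 / 477901560675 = -0.19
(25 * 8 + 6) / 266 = 103 / 133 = 0.77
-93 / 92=-1.01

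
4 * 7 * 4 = 112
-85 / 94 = -0.90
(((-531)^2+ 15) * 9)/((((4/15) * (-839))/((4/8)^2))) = -4758345/1678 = -2835.72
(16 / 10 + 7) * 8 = 344 / 5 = 68.80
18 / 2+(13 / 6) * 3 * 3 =28.50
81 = 81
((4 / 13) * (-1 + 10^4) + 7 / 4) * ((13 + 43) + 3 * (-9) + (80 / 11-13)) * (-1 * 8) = -81958400 / 143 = -573135.66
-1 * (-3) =3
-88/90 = -44/45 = -0.98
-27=-27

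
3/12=1/4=0.25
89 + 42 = 131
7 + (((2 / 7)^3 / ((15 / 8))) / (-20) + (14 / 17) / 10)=3097018 / 437325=7.08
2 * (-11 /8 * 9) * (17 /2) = -1683 /8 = -210.38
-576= -576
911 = 911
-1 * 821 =-821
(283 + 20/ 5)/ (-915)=-287/ 915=-0.31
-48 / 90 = -8 / 15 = -0.53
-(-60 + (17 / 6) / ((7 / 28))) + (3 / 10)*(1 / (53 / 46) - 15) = 70639 / 1590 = 44.43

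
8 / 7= 1.14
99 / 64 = 1.55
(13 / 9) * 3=13 / 3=4.33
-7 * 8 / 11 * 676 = -37856 / 11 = -3441.45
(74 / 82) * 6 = 222 / 41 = 5.41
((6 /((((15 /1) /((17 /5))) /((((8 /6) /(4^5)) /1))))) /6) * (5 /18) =17 /207360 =0.00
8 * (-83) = -664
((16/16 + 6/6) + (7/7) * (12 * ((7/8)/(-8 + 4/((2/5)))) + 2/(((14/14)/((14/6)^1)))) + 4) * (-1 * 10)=-955/6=-159.17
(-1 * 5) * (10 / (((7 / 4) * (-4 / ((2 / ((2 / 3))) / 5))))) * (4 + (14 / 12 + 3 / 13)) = 2105 / 91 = 23.13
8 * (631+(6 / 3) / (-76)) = 95908 / 19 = 5047.79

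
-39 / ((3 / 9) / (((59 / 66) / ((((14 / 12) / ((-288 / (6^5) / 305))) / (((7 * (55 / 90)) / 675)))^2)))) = -8437 / 185389871343750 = -0.00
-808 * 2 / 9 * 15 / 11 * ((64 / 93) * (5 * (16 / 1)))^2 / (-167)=211812352000 / 47664639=4443.80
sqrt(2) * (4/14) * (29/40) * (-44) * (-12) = 3828 * sqrt(2)/35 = 154.67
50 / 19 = 2.63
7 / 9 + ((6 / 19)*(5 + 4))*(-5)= -2297 / 171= -13.43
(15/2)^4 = 50625/16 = 3164.06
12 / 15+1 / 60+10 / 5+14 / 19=3.55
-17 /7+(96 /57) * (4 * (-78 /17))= -33.34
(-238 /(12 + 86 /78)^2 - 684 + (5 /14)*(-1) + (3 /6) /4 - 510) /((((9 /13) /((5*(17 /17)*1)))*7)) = -23192080925 /18800712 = -1233.57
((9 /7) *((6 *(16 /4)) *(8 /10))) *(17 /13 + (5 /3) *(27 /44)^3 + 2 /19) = 1021465377 /23012990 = 44.39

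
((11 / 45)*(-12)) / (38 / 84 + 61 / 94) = -14476 / 5435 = -2.66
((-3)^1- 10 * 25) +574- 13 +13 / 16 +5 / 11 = 54431 / 176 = 309.27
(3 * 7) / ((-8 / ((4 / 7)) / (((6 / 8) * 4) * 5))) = -45 / 2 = -22.50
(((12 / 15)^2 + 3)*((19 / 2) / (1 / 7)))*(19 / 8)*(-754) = -86693789 / 200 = -433468.94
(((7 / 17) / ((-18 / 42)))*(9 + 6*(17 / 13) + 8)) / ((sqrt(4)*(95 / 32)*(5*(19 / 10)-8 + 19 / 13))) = -224 / 165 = -1.36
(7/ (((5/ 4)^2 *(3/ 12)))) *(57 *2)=51072/ 25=2042.88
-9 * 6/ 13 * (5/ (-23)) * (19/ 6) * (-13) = -855/ 23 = -37.17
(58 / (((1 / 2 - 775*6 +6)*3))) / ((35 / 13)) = -1508 / 975135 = -0.00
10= 10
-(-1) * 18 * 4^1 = 72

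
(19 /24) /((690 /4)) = 19 /4140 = 0.00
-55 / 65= -11 / 13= -0.85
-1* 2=-2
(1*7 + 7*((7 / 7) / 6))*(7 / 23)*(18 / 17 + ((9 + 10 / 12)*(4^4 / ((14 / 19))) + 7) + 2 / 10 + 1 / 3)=99855091 / 11730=8512.80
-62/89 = -0.70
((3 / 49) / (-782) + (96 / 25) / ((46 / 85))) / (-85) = -1359441 / 16285150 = -0.08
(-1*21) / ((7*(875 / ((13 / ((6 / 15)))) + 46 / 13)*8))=-13 / 1056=-0.01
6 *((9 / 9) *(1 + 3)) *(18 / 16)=27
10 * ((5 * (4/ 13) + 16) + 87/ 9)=10610/ 39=272.05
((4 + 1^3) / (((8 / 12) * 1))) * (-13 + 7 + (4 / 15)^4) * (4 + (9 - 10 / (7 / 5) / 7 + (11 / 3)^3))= -12301825796 / 4465125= -2755.09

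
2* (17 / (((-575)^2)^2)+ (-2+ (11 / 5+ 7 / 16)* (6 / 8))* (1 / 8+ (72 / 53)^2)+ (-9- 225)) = -36795010346929222339 / 78607336900000000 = -468.09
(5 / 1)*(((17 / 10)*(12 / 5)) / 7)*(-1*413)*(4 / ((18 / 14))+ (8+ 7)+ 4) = -399194 / 15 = -26612.93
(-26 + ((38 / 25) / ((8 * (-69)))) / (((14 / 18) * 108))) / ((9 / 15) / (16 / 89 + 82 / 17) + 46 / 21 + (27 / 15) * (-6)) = 11407701583 / 3724874472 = 3.06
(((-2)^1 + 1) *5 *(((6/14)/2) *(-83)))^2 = 1550025/196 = 7908.29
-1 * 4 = -4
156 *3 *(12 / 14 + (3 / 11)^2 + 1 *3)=1558440 / 847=1839.95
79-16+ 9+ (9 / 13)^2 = 12249 / 169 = 72.48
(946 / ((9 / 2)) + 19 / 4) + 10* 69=32579 / 36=904.97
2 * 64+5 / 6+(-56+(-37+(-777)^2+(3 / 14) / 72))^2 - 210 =41136640764796417 / 112896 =364376424007.90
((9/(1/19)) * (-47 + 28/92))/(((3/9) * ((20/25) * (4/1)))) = -1377405/184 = -7485.90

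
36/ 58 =18/ 29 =0.62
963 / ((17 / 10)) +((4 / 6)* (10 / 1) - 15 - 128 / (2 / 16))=-23759 / 51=-465.86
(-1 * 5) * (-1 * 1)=5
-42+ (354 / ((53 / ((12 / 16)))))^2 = -189951 / 11236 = -16.91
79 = 79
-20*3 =-60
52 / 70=26 / 35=0.74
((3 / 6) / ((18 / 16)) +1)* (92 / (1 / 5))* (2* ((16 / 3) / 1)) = 191360 / 27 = 7087.41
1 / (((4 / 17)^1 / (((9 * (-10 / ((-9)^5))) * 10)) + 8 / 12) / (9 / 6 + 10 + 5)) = 42075 / 41066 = 1.02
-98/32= -49/16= -3.06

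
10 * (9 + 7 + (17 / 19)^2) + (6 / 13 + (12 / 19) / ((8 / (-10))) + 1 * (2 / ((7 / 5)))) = 5555307 / 32851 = 169.11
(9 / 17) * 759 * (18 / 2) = 61479 / 17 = 3616.41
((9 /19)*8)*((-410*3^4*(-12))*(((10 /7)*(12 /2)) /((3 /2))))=1147737600 /133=8629606.02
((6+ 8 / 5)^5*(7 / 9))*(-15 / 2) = -277323088 / 1875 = -147905.65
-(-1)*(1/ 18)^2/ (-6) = -1/ 1944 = -0.00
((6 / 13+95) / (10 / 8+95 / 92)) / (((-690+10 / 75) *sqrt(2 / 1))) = -28543 *sqrt(2) / 941668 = -0.04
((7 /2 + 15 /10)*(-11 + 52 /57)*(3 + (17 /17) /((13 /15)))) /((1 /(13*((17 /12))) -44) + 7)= 7650 /1349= 5.67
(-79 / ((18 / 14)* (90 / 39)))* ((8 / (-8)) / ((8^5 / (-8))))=-7189 / 1105920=-0.01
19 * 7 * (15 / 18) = 665 / 6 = 110.83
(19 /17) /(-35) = -19 /595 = -0.03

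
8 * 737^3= 3202524424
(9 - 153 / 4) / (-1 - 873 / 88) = 2574 / 961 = 2.68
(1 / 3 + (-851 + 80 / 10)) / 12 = -632 / 9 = -70.22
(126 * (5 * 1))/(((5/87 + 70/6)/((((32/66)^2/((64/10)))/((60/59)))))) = 11977/6171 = 1.94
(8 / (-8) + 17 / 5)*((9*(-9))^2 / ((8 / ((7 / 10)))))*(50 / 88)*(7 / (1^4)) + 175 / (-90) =8677123 / 1584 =5477.98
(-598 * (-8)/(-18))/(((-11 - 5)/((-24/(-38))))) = 598/57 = 10.49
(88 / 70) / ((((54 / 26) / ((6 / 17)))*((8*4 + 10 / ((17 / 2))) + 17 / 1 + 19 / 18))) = 2288 / 548695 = 0.00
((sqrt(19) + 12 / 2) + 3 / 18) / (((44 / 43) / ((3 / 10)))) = 129*sqrt(19) / 440 + 1591 / 880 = 3.09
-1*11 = -11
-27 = -27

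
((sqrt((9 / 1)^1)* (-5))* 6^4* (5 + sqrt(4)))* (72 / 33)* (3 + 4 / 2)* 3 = -48988800 / 11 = -4453527.27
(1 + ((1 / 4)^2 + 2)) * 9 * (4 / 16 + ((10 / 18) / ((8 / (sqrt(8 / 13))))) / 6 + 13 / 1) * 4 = 245 * sqrt(26) / 1248 + 23373 / 16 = 1461.81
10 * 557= 5570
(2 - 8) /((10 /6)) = -18 /5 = -3.60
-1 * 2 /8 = -1 /4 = -0.25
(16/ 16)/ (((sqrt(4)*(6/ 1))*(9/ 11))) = 11/ 108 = 0.10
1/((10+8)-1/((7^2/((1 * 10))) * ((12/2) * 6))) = 0.06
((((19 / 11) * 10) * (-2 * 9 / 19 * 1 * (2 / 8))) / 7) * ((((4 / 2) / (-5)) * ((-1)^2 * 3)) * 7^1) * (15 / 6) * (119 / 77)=2295 / 121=18.97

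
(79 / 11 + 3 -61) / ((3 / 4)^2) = -90.34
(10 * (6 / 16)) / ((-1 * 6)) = -5 / 8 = -0.62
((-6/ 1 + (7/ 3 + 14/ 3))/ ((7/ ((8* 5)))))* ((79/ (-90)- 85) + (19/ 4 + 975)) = 321794/ 63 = 5107.84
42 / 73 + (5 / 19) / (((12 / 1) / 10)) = 6613 / 8322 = 0.79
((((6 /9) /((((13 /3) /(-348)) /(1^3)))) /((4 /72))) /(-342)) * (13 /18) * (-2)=-232 /57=-4.07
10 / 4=5 / 2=2.50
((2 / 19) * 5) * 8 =80 / 19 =4.21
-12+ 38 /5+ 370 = 1828 /5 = 365.60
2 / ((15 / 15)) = 2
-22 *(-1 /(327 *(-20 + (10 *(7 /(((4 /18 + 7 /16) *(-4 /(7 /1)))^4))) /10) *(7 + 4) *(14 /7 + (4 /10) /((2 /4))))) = 407253125 /60888072077868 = 0.00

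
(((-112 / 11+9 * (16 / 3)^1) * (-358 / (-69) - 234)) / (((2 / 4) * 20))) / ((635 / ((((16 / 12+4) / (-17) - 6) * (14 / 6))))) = 321822592 / 16030575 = 20.08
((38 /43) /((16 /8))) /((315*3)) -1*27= -1097126 /40635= -27.00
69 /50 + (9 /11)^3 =128289 /66550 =1.93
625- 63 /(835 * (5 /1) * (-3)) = 2609396 /4175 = 625.01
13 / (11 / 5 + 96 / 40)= 65 / 23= 2.83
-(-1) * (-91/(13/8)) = -56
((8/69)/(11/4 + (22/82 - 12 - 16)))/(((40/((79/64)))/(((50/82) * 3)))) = -395/1507696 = -0.00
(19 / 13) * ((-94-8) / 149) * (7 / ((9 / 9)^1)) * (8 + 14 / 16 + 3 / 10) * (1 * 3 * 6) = -22404249 / 19370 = -1156.65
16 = 16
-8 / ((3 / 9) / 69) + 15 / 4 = -1652.25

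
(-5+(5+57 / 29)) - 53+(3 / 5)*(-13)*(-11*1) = 5041 / 145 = 34.77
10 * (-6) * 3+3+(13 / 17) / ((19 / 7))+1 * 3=-56111 / 323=-173.72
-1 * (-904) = 904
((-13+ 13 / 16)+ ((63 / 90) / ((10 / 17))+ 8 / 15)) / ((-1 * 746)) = 12557 / 895200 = 0.01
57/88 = 0.65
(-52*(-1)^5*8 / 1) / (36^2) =26 / 81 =0.32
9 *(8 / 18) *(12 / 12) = 4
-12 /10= -6 /5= -1.20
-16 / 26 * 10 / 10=-8 / 13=-0.62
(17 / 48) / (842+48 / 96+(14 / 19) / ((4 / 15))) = 323 / 770880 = 0.00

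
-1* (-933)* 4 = 3732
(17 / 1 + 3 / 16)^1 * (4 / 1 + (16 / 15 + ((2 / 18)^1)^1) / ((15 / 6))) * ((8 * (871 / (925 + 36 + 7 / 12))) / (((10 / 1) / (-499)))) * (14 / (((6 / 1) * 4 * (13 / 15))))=-117717593 / 6294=-18703.14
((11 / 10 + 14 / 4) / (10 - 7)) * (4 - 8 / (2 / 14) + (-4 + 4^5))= 22264 / 15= 1484.27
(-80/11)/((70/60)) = -480/77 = -6.23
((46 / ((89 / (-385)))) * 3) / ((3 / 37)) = -655270 / 89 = -7362.58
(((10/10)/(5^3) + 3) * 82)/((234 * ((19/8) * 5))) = 123328/1389375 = 0.09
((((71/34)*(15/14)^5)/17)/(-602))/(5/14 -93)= 53915625/17337099771712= 0.00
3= 3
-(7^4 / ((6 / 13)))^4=-949165729998374161 / 1296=-732380964504918.33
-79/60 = -1.32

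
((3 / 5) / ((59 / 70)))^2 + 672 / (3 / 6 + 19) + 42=3483046 / 45253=76.97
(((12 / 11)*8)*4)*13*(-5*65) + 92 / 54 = -43804294 / 297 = -147489.21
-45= -45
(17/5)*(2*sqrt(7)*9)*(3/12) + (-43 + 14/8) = -165/4 + 153*sqrt(7)/10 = -0.77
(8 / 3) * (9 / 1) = 24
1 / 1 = 1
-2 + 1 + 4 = 3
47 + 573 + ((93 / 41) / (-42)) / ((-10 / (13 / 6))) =21353203 / 34440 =620.01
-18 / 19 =-0.95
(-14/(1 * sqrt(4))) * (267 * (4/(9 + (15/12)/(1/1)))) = -29904/41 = -729.37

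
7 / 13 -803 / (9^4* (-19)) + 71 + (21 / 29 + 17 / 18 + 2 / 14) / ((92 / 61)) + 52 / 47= 210108210891863 / 2844976673448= 73.85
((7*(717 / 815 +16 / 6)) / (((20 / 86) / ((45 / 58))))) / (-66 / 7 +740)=1889979 / 16671640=0.11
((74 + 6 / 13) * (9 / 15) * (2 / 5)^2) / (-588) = -968 / 79625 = -0.01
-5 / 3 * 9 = -15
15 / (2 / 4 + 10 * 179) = 30 / 3581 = 0.01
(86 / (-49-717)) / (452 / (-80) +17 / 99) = 85140 / 4154401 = 0.02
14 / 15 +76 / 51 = 2.42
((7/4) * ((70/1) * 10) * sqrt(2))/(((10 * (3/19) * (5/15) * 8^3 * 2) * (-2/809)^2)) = 3046609055 * sqrt(2)/8192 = 525946.76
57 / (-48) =-19 / 16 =-1.19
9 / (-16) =-9 / 16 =-0.56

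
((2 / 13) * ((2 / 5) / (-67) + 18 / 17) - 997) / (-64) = 73800903 / 4738240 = 15.58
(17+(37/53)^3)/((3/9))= 7744686/148877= 52.02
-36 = -36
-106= -106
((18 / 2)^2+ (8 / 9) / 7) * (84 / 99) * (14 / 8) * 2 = 240.92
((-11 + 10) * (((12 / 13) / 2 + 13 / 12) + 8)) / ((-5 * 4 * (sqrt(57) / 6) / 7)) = 2.65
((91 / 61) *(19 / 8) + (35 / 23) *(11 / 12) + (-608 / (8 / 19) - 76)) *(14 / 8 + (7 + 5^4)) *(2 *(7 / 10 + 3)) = -318997851757 / 44896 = -7105262.20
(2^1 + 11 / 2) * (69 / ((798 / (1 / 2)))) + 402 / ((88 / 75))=4013745 / 11704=342.94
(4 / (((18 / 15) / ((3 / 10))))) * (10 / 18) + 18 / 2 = 86 / 9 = 9.56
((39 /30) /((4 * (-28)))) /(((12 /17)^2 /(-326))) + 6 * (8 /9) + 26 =3139111 /80640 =38.93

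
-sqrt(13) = -3.61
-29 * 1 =-29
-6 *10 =-60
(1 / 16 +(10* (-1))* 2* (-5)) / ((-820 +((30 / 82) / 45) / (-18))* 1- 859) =-1772307 / 29738456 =-0.06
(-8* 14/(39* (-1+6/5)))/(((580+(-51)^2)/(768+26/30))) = -1291696/372177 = -3.47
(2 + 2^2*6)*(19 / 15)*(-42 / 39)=-532 / 15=-35.47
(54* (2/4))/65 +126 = 8217/65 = 126.42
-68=-68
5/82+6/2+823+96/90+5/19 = 827.39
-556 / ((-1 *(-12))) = -139 / 3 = -46.33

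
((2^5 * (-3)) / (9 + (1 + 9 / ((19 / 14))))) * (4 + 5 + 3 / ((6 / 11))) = -83.70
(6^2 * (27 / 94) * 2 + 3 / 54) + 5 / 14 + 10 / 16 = 514469 / 23688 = 21.72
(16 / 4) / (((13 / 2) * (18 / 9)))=4 / 13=0.31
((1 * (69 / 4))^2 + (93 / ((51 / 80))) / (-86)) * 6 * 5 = 51906765 / 5848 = 8875.99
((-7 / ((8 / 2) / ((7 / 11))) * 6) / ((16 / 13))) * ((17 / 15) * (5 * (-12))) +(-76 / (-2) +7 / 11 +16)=37295 / 88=423.81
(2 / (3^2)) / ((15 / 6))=4 / 45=0.09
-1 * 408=-408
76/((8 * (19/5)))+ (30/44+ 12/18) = 127/33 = 3.85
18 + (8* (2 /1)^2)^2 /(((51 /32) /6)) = 65842 /17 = 3873.06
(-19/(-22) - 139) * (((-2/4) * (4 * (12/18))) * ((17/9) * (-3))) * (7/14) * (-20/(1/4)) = 1377680/33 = 41747.88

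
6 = 6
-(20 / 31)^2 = -400 / 961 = -0.42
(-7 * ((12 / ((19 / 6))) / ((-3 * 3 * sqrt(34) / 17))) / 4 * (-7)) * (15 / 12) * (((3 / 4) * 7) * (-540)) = 694575 * sqrt(34) / 76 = 53289.91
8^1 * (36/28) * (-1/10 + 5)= 252/5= 50.40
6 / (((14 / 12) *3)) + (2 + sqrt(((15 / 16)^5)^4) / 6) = 58520122222477 / 15393162788864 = 3.80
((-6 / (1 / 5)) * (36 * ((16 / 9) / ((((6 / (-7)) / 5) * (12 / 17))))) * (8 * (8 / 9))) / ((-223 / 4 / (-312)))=1267302400 / 2007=631441.16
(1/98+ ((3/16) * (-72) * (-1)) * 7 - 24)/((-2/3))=-10365/98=-105.77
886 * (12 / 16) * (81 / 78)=35883 / 52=690.06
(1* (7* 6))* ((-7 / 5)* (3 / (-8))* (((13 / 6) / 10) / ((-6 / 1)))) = -637 / 800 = -0.80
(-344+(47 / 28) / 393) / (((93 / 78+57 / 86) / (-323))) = 40203979309 / 671244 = 59894.73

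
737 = 737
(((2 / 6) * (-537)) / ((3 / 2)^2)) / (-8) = 179 / 18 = 9.94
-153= -153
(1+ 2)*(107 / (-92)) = -321 / 92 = -3.49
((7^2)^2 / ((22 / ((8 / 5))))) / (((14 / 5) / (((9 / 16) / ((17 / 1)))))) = 3087 / 1496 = 2.06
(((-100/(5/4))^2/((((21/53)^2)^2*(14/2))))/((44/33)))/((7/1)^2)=12624769600/22235661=567.77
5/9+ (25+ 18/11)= 2692/99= 27.19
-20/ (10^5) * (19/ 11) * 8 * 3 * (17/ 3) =-0.05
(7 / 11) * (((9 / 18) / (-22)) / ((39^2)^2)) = -7 / 1119705444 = -0.00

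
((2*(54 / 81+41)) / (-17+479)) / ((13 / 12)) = 500 / 3003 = 0.17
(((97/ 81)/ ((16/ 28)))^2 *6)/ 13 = 2.03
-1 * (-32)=32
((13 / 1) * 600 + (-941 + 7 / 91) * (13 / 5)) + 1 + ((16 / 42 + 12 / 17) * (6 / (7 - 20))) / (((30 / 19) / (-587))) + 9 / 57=5541.24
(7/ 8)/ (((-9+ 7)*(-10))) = 7/ 160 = 0.04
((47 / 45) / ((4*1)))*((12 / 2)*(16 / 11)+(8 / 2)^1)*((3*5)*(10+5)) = 8225 / 11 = 747.73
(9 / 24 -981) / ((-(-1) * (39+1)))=-1569 / 64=-24.52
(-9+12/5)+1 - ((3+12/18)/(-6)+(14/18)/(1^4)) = -173/30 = -5.77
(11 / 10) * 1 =11 / 10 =1.10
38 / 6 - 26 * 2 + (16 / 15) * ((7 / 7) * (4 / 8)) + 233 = 2818 / 15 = 187.87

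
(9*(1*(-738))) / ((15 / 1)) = -442.80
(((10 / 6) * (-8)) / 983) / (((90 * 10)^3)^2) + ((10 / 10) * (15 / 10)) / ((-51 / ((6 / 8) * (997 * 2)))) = -29297209696368750000017 / 666068291325000000000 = -43.99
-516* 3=-1548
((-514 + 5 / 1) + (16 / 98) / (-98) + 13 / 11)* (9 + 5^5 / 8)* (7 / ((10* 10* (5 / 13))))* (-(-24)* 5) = -167225213649 / 37730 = -4432155.15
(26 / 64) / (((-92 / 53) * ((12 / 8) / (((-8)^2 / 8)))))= -689 / 552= -1.25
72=72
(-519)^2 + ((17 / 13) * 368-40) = 3507429 / 13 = 269802.23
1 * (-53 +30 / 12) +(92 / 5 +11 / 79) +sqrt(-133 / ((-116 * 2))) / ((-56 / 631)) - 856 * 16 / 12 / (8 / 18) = -2053969 / 790 - 631 * sqrt(7714) / 6496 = -2608.49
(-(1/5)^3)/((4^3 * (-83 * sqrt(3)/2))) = sqrt(3)/996000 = 0.00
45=45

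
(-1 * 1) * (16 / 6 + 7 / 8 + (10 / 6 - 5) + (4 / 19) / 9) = -317 / 1368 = -0.23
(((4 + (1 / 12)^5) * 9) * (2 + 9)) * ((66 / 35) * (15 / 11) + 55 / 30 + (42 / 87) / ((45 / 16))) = 915424983209 / 505128960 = 1812.26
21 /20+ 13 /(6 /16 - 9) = -631 /1380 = -0.46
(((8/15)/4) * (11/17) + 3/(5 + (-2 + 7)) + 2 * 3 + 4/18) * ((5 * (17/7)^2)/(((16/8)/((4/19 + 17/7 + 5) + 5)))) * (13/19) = 3756246611/4457628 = 842.66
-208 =-208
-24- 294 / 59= -1710 / 59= -28.98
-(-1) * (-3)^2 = 9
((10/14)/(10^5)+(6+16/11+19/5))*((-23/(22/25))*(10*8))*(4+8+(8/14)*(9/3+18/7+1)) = -76936796829/207515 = -370752.94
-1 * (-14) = 14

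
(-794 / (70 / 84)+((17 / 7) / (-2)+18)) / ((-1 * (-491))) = -65521 / 34370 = -1.91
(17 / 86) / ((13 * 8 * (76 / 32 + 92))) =17 / 844090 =0.00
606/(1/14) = 8484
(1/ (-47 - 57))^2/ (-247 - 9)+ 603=1669644287/ 2768896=603.00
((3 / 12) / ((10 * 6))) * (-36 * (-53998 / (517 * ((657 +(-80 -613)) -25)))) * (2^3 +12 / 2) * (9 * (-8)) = 40822488 / 157685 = 258.89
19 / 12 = 1.58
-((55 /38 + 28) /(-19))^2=-1252161 /521284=-2.40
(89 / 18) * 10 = 445 / 9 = 49.44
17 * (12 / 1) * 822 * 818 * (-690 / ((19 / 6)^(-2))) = -949093677960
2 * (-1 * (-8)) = 16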